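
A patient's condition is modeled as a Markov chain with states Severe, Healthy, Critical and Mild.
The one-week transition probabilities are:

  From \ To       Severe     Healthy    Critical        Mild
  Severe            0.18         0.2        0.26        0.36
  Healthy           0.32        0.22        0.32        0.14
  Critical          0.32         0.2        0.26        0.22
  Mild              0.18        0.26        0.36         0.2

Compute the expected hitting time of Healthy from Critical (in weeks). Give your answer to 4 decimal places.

4.6512

Let t(s) be the expected number of weeks to first reach Healthy from state s, with t(Healthy) = 0. Conditioning on the first week:
t(Severe) = 1 + 0.18·t(Severe) + 0.26·t(Critical) + 0.36·t(Mild)
t(Critical) = 1 + 0.32·t(Severe) + 0.26·t(Critical) + 0.22·t(Mild)
t(Mild) = 1 + 0.18·t(Severe) + 0.36·t(Critical) + 0.2·t(Mild)
Solving: t(Severe) = 4.6181, t(Critical) = 4.6512, t(Mild) = 4.3821.
Expected weeks from Critical to Healthy: 4.6512.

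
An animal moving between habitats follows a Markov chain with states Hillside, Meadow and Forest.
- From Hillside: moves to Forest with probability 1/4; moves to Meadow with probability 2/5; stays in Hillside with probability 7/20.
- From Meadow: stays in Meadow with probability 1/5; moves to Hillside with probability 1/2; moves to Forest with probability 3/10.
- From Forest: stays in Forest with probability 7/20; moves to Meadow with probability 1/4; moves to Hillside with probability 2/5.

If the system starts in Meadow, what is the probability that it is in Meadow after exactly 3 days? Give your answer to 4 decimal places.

Propagate the distribution vector 3 days from Meadow.
After 0 days: (0.0000, 1.0000, 0.0000)
After 1 day: (0.5000, 0.2000, 0.3000)
After 2 days: (0.3950, 0.3150, 0.2900)
After 3 days: (0.4118, 0.2935, 0.2948)
P(in Meadow after 3 days) = 0.2935

0.2935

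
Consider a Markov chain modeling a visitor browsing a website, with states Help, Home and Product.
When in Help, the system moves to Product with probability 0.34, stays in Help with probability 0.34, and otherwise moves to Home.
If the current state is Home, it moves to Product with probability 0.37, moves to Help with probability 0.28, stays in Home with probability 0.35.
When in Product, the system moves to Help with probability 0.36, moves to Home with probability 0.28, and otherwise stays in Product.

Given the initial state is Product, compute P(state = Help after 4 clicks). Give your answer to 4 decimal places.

0.3282

Propagate the distribution vector 4 clicks from Product.
After 0 clicks: (0.0000, 0.0000, 1.0000)
After 1 click: (0.3600, 0.2800, 0.3600)
After 2 clicks: (0.3304, 0.3140, 0.3556)
After 3 clicks: (0.3283, 0.3152, 0.3565)
After 4 clicks: (0.3282, 0.3152, 0.3566)
P(in Help after 4 clicks) = 0.3282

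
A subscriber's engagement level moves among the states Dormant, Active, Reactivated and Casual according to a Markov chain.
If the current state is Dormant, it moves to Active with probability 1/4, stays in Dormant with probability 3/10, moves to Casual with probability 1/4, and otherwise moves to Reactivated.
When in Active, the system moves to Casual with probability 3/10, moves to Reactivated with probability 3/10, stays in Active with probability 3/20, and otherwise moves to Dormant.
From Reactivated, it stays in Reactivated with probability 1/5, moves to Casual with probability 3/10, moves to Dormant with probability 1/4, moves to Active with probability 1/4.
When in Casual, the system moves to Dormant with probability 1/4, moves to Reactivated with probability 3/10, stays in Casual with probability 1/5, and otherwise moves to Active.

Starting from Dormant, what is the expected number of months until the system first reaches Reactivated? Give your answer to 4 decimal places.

4.0385

Let t(s) be the expected number of months to first reach Reactivated from state s, with t(Reactivated) = 0. Conditioning on the first month:
t(Dormant) = 1 + 0.3·t(Dormant) + 0.25·t(Active) + 0.25·t(Casual)
t(Active) = 1 + 0.25·t(Dormant) + 0.15·t(Active) + 0.3·t(Casual)
t(Casual) = 1 + 0.25·t(Dormant) + 0.25·t(Active) + 0.2·t(Casual)
Solving: t(Dormant) = 4.0385, t(Active) = 3.6538, t(Casual) = 3.6538.
Expected months from Dormant to Reactivated: 4.0385.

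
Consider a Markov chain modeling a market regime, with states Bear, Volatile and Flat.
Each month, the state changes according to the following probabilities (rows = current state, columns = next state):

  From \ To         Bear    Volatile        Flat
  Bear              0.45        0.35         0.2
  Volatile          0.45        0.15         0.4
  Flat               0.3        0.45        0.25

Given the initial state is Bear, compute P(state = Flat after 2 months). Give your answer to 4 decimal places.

0.2800

Sum over the intermediate state after 1 month:
P = P(Bear→Bear)·P(Bear→Flat) + P(Bear→Volatile)·P(Volatile→Flat) + P(Bear→Flat)·P(Flat→Flat)
  = 0.45×0.2 + 0.35×0.4 + 0.2×0.25
  = 0.0900 + 0.1400 + 0.0500 = 0.2800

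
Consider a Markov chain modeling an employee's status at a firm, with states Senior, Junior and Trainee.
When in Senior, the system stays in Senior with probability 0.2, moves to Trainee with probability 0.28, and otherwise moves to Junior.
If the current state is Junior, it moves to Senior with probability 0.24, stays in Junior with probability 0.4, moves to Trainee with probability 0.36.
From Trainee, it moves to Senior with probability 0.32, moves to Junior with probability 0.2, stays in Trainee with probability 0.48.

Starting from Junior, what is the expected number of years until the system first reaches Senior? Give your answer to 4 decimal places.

3.6667

Let t(s) be the expected number of years to first reach Senior from state s, with t(Senior) = 0. Conditioning on the first year:
t(Junior) = 1 + 0.4·t(Junior) + 0.36·t(Trainee)
t(Trainee) = 1 + 0.2·t(Junior) + 0.48·t(Trainee)
Solving: t(Junior) = 3.6667, t(Trainee) = 3.3333.
Expected years from Junior to Senior: 3.6667.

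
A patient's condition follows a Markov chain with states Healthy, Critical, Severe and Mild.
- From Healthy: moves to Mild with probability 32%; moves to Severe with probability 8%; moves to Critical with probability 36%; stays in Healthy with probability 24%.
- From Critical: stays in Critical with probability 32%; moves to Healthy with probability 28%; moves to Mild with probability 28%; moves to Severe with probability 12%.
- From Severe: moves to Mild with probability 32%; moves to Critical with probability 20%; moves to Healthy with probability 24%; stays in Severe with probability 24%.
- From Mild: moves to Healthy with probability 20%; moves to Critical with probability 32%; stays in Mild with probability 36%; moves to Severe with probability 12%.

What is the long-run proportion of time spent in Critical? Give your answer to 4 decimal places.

0.3145

Let the stationary distribution be π with π = πP and π_1 + π_2 + π_3 + π_4 = 1.
π_1 = 0.24·π_1 + 0.28·π_2 + 0.24·π_3 + 0.2·π_4
π_2 = 0.36·π_1 + 0.32·π_2 + 0.2·π_3 + 0.32·π_4
π_3 = 0.08·π_1 + 0.12·π_2 + 0.24·π_3 + 0.12·π_4
Solving with the normalization constraint gives π = (0.2398, 0.3145, 0.1255, 0.3202).
So the stationary probability of Critical is 0.3145.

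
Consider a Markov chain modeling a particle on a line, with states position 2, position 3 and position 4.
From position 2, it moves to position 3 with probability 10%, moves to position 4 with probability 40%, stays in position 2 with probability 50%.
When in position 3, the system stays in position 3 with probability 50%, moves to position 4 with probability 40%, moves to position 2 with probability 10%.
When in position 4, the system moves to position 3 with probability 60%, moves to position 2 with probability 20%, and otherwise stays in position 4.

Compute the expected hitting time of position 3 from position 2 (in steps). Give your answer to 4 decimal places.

3.7500

Let t(s) be the expected number of steps to first reach position 3 from state s, with t(position 3) = 0. Conditioning on the first step:
t(position 2) = 1 + 0.5·t(position 2) + 0.4·t(position 4)
t(position 4) = 1 + 0.2·t(position 2) + 0.2·t(position 4)
Solving: t(position 2) = 3.7500, t(position 4) = 2.1875.
Expected steps from position 2 to position 3: 3.7500.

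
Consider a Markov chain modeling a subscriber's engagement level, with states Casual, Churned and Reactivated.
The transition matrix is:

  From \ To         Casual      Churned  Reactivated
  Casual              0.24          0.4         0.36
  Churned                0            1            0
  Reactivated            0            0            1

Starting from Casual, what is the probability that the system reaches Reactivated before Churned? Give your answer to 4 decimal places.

Let h(s) be the probability of absorption at Reactivated starting from transient state s. Then h(Reactivated) = 1 and h(Churned) = 0. By first-step analysis:
h(Casual) = 0.24·h(Casual) + 0.4·0 + 0.36·1
Solving: h(Casual) = 0.4737.
Starting from Casual, the probability is 0.4737.

0.4737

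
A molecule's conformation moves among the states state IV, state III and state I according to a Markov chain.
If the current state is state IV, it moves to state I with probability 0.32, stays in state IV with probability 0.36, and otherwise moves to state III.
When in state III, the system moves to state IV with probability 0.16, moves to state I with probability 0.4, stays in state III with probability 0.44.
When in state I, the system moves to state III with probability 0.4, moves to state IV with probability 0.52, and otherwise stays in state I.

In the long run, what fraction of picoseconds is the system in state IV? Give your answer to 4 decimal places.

Let the stationary distribution be π with π = πP and π_1 + π_2 + π_3 = 1.
π_1 = 0.36·π_1 + 0.16·π_2 + 0.52·π_3
π_2 = 0.32·π_1 + 0.44·π_2 + 0.4·π_3
Solving with the normalization constraint gives π = (0.3274, 0.3894, 0.2832).
So the stationary probability of state IV is 0.3274.

0.3274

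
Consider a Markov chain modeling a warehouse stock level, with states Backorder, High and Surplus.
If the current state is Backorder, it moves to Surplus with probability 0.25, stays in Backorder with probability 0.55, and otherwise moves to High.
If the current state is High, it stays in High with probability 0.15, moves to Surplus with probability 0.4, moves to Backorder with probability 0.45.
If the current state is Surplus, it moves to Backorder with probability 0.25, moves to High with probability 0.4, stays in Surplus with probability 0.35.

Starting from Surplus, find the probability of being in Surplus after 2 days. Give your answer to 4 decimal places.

0.3450

Sum over the intermediate state after 1 day:
P = P(Surplus→Backorder)·P(Backorder→Surplus) + P(Surplus→High)·P(High→Surplus) + P(Surplus→Surplus)·P(Surplus→Surplus)
  = 0.25×0.25 + 0.4×0.4 + 0.35×0.35
  = 0.0625 + 0.1600 + 0.1225 = 0.3450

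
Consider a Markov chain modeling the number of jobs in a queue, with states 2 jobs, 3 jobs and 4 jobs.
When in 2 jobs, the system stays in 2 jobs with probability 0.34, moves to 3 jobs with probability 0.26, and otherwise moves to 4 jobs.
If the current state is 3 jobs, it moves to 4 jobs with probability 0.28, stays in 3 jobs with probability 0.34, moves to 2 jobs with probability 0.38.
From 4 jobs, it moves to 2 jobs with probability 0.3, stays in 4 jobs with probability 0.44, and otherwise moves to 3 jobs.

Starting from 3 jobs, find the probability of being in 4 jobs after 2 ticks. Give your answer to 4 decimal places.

Sum over the intermediate state after 1 tick:
P = P(3 jobs→2 jobs)·P(2 jobs→4 jobs) + P(3 jobs→3 jobs)·P(3 jobs→4 jobs) + P(3 jobs→4 jobs)·P(4 jobs→4 jobs)
  = 0.38×0.4 + 0.34×0.28 + 0.28×0.44
  = 0.1520 + 0.0952 + 0.1232 = 0.3704

0.3704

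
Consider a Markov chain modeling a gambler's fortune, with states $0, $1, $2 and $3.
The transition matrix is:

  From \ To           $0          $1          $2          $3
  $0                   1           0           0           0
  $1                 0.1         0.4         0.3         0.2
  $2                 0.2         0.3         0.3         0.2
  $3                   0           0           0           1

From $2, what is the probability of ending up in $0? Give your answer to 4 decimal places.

Let h(s) be the probability of absorption at $0 starting from transient state s. Then h($0) = 1 and h($3) = 0. By first-step analysis:
h($1) = 0.1·1 + 0.4·h($1) + 0.3·h($2) + 0.2·0
h($2) = 0.2·1 + 0.3·h($1) + 0.3·h($2) + 0.2·0
Solving: h($1) = 0.3939, h($2) = 0.4545.
Starting from $2, the probability is 0.4545.

0.4545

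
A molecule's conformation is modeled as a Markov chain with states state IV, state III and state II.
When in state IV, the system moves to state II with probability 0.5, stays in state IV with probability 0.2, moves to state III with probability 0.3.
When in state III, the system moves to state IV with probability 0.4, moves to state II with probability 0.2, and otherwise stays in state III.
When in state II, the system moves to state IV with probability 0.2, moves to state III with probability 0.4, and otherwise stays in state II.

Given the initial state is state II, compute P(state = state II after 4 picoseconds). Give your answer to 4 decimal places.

0.3532

Propagate the distribution vector 4 picoseconds from state II.
After 0 picoseconds: (0.0000, 0.0000, 1.0000)
After 1 picosecond: (0.2000, 0.4000, 0.4000)
After 2 picoseconds: (0.2800, 0.3800, 0.3400)
After 3 picoseconds: (0.2760, 0.3720, 0.3520)
After 4 picoseconds: (0.2744, 0.3724, 0.3532)
P(in state II after 4 picoseconds) = 0.3532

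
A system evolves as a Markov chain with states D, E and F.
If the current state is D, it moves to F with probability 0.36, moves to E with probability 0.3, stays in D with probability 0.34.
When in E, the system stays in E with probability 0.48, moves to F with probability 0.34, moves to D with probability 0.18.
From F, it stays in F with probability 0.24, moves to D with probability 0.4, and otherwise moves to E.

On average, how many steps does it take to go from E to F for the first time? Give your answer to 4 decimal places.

Let t(s) be the expected number of steps to first reach F from state s, with t(F) = 0. Conditioning on the first step:
t(D) = 1 + 0.34·t(D) + 0.3·t(E)
t(E) = 1 + 0.18·t(D) + 0.48·t(E)
Solving: t(D) = 2.8354, t(E) = 2.9046.
Expected steps from E to F: 2.9046.

2.9046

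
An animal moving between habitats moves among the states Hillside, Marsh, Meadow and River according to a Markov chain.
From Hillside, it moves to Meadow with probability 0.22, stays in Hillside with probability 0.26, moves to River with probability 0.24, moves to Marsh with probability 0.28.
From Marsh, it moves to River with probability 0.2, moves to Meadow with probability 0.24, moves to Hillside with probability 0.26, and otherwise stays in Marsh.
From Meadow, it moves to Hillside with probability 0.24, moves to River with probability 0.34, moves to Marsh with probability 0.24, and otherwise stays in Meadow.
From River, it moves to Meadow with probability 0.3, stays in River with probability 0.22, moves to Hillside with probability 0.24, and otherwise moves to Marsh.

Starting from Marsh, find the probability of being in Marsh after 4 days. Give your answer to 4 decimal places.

0.2660

Propagate the distribution vector 4 days from Marsh.
After 0 days: (0.0000, 1.0000, 0.0000, 0.0000)
After 1 day: (0.2600, 0.3000, 0.2400, 0.2000)
After 2 days: (0.2512, 0.2684, 0.2324, 0.2480)
After 3 days: (0.2504, 0.2662, 0.2359, 0.2475)
After 4 days: (0.2503, 0.2660, 0.2357, 0.2480)
P(in Marsh after 4 days) = 0.2660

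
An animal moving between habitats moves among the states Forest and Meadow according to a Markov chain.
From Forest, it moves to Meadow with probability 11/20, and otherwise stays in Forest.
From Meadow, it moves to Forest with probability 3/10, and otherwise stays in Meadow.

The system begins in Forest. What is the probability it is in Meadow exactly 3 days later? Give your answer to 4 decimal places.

Propagate the distribution vector 3 days from Forest.
After 0 days: (1.0000, 0.0000)
After 1 day: (0.4500, 0.5500)
After 2 days: (0.3675, 0.6325)
After 3 days: (0.3551, 0.6449)
P(in Meadow after 3 days) = 0.6449

0.6449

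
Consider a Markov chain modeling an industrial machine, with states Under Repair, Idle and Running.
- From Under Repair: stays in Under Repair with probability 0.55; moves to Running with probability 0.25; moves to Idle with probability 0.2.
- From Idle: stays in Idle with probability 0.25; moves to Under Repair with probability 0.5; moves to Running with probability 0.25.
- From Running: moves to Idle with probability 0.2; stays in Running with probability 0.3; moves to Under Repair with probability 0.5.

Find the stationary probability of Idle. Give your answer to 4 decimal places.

0.2105

Let the stationary distribution be π with π = πP and π_1 + π_2 + π_3 = 1.
π_1 = 0.55·π_1 + 0.5·π_2 + 0.5·π_3
π_2 = 0.2·π_1 + 0.25·π_2 + 0.2·π_3
Solving with the normalization constraint gives π = (0.5263, 0.2105, 0.2632).
So the stationary probability of Idle is 0.2105.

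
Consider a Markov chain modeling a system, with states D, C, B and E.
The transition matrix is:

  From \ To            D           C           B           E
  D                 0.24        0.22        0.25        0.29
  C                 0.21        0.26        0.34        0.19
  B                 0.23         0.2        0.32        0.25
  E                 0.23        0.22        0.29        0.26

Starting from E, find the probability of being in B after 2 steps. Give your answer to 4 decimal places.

0.3005

Propagate the distribution vector 2 steps from E.
After 0 steps: (0.0000, 0.0000, 0.0000, 1.0000)
After 1 step: (0.2300, 0.2200, 0.2900, 0.2600)
After 2 steps: (0.2279, 0.2230, 0.3005, 0.2486)
P(in B after 2 steps) = 0.3005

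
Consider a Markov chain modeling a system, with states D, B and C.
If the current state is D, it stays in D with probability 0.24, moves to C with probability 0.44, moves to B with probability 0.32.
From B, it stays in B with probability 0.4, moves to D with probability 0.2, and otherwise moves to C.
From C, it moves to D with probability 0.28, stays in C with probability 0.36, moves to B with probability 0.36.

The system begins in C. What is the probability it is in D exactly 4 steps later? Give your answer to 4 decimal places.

0.2412

Propagate the distribution vector 4 steps from C.
After 0 steps: (0.0000, 0.0000, 1.0000)
After 1 step: (0.2800, 0.3600, 0.3600)
After 2 steps: (0.2400, 0.3632, 0.3968)
After 3 steps: (0.2413, 0.3649, 0.3937)
After 4 steps: (0.2412, 0.3649, 0.3939)
P(in D after 4 steps) = 0.2412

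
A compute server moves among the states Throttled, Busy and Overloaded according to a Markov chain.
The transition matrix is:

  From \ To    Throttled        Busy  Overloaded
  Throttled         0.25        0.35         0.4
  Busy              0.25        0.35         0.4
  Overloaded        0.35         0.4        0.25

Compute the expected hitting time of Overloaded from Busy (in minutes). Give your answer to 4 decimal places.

Let t(s) be the expected number of minutes to first reach Overloaded from state s, with t(Overloaded) = 0. Conditioning on the first minute:
t(Throttled) = 1 + 0.25·t(Throttled) + 0.35·t(Busy)
t(Busy) = 1 + 0.25·t(Throttled) + 0.35·t(Busy)
Solving: t(Throttled) = 2.5000, t(Busy) = 2.5000.
Expected minutes from Busy to Overloaded: 2.5000.

2.5000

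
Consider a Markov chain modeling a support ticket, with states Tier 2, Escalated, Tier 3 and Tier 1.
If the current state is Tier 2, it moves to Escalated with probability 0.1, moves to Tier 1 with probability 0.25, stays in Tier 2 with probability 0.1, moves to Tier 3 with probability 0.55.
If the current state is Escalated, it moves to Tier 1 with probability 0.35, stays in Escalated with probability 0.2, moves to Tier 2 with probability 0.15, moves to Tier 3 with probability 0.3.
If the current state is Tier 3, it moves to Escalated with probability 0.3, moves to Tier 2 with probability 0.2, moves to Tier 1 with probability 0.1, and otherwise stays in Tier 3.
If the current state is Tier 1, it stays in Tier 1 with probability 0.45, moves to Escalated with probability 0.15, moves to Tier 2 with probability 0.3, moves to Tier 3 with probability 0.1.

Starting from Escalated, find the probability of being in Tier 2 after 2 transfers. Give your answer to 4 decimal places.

0.2100

Propagate the distribution vector 2 transfers from Escalated.
After 0 transfers: (0.0000, 1.0000, 0.0000, 0.0000)
After 1 transfer: (0.1500, 0.2000, 0.3000, 0.3500)
After 2 transfers: (0.2100, 0.1975, 0.2975, 0.2950)
P(in Tier 2 after 2 transfers) = 0.2100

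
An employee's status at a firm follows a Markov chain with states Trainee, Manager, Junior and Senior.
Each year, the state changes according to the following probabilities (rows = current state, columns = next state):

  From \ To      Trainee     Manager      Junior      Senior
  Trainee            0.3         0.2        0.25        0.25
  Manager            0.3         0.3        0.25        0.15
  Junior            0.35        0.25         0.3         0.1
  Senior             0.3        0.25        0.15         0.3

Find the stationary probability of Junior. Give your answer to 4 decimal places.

Let the stationary distribution be π with π = πP and π_1 + π_2 + π_3 + π_4 = 1.
π_1 = 0.3·π_1 + 0.3·π_2 + 0.35·π_3 + 0.3·π_4
π_2 = 0.2·π_1 + 0.3·π_2 + 0.25·π_3 + 0.25·π_4
π_3 = 0.25·π_1 + 0.25·π_2 + 0.3·π_3 + 0.15·π_4
Solving with the normalization constraint gives π = (0.3121, 0.2467, 0.2422, 0.1989).
So the stationary probability of Junior is 0.2422.

0.2422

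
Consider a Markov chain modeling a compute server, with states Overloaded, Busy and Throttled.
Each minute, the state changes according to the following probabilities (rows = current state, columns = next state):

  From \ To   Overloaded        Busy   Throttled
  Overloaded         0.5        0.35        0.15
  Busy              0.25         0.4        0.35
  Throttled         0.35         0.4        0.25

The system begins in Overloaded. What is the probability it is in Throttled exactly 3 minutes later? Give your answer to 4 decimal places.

Propagate the distribution vector 3 minutes from Overloaded.
After 0 minutes: (1.0000, 0.0000, 0.0000)
After 1 minute: (0.5000, 0.3500, 0.1500)
After 2 minutes: (0.3900, 0.3750, 0.2350)
After 3 minutes: (0.3710, 0.3805, 0.2485)
P(in Throttled after 3 minutes) = 0.2485

0.2485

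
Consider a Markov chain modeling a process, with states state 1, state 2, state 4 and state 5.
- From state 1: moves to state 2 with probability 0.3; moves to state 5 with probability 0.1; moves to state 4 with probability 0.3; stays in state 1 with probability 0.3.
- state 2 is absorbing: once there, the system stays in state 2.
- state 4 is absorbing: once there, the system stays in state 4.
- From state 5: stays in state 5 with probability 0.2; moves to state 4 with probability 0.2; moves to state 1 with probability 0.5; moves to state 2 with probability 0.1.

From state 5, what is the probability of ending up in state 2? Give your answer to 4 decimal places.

Let h(s) be the probability of absorption at state 2 starting from transient state s. Then h(state 2) = 1 and h(state 4) = 0. By first-step analysis:
h(state 1) = 0.3·h(state 1) + 0.3·1 + 0.3·0 + 0.1·h(state 5)
h(state 5) = 0.5·h(state 1) + 0.1·1 + 0.2·0 + 0.2·h(state 5)
Solving: h(state 1) = 0.4902, h(state 5) = 0.4314.
Starting from state 5, the probability is 0.4314.

0.4314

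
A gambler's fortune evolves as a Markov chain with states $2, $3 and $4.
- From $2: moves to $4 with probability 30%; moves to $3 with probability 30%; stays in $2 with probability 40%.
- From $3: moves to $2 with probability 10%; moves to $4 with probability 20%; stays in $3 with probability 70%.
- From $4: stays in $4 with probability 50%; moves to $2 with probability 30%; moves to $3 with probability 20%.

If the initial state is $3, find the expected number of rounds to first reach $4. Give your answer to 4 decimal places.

Let t(s) be the expected number of rounds to first reach $4 from state s, with t($4) = 0. Conditioning on the first round:
t($2) = 1 + 0.4·t($2) + 0.3·t($3)
t($3) = 1 + 0.1·t($2) + 0.7·t($3)
Solving: t($2) = 4.0000, t($3) = 4.6667.
Expected rounds from $3 to $4: 4.6667.

4.6667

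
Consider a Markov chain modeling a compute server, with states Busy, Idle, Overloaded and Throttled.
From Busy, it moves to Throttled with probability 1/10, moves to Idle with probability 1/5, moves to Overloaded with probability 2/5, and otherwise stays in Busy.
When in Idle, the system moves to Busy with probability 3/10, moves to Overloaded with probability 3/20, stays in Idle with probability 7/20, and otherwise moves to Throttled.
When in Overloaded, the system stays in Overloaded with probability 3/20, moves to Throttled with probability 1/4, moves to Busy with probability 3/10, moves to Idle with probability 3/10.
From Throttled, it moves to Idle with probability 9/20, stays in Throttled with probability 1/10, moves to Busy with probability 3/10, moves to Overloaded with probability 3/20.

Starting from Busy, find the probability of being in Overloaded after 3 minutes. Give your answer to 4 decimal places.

Propagate the distribution vector 3 minutes from Busy.
After 0 minutes: (1.0000, 0.0000, 0.0000, 0.0000)
After 1 minute: (0.3000, 0.2000, 0.4000, 0.1000)
After 2 minutes: (0.3000, 0.2950, 0.2250, 0.1800)
After 3 minutes: (0.3000, 0.3118, 0.2250, 0.1633)
P(in Overloaded after 3 minutes) = 0.2250

0.2250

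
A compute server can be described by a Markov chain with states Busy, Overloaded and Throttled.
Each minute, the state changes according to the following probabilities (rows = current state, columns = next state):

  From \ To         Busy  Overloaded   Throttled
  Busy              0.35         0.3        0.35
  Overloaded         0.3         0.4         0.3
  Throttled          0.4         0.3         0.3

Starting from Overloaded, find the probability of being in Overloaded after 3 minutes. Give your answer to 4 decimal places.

0.3340

Propagate the distribution vector 3 minutes from Overloaded.
After 0 minutes: (0.0000, 1.0000, 0.0000)
After 1 minute: (0.3000, 0.4000, 0.3000)
After 2 minutes: (0.3450, 0.3400, 0.3150)
After 3 minutes: (0.3488, 0.3340, 0.3173)
P(in Overloaded after 3 minutes) = 0.3340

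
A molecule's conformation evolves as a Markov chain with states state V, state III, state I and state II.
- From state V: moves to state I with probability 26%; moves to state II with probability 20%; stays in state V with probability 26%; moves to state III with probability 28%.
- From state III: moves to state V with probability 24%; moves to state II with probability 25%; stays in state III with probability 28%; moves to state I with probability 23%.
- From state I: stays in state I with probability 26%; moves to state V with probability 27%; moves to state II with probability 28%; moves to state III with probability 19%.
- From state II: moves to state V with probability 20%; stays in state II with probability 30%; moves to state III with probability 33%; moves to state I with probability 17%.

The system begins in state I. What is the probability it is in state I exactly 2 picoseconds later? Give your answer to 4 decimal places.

Propagate the distribution vector 2 picoseconds from state I.
After 0 picoseconds: (0.0000, 0.0000, 1.0000, 0.0000)
After 1 picosecond: (0.2700, 0.1900, 0.2600, 0.2800)
After 2 picoseconds: (0.2420, 0.2706, 0.2291, 0.2583)
P(in state I after 2 picoseconds) = 0.2291

0.2291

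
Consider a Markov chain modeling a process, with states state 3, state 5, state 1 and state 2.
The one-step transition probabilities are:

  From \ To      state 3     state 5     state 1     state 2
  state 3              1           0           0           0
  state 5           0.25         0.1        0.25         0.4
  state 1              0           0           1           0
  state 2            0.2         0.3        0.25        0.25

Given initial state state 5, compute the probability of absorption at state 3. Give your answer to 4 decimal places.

Let h(s) be the probability of absorption at state 3 starting from transient state s. Then h(state 3) = 1 and h(state 1) = 0. By first-step analysis:
h(state 5) = 0.25·1 + 0.1·h(state 5) + 0.25·0 + 0.4·h(state 2)
h(state 2) = 0.2·1 + 0.3·h(state 5) + 0.25·0 + 0.25·h(state 2)
Solving: h(state 5) = 0.4820, h(state 2) = 0.4595.
Starting from state 5, the probability is 0.4820.

0.4820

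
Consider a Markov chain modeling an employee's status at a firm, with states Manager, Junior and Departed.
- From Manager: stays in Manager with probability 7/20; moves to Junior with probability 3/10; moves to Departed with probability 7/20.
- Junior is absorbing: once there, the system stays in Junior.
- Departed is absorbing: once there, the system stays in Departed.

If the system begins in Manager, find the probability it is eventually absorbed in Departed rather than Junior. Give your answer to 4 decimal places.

0.5385

Let h(s) be the probability of absorption at Departed starting from transient state s. Then h(Departed) = 1 and h(Junior) = 0. By first-step analysis:
h(Manager) = 0.35·h(Manager) + 0.3·0 + 0.35·1
Solving: h(Manager) = 0.5385.
Starting from Manager, the probability is 0.5385.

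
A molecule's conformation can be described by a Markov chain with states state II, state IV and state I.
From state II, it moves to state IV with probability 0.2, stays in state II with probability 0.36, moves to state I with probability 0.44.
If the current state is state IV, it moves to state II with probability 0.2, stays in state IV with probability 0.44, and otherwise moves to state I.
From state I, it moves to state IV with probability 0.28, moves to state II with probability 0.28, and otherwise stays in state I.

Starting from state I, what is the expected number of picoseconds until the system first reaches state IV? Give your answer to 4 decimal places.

Let t(s) be the expected number of picoseconds to first reach state IV from state s, with t(state IV) = 0. Conditioning on the first picosecond:
t(state II) = 1 + 0.36·t(state II) + 0.44·t(state I)
t(state I) = 1 + 0.28·t(state II) + 0.44·t(state I)
Solving: t(state II) = 4.2517, t(state I) = 3.9116.
Expected picoseconds from state I to state IV: 3.9116.

3.9116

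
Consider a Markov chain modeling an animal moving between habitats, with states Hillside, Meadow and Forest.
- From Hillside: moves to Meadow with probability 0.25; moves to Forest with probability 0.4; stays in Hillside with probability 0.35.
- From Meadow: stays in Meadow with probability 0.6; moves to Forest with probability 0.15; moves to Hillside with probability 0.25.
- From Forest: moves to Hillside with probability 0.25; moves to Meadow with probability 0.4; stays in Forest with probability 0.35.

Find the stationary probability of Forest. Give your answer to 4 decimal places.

0.2743

Let the stationary distribution be π with π = πP and π_1 + π_2 + π_3 = 1.
π_1 = 0.35·π_1 + 0.25·π_2 + 0.25·π_3
π_2 = 0.25·π_1 + 0.6·π_2 + 0.4·π_3
Solving with the normalization constraint gives π = (0.2778, 0.4479, 0.2743).
So the stationary probability of Forest is 0.2743.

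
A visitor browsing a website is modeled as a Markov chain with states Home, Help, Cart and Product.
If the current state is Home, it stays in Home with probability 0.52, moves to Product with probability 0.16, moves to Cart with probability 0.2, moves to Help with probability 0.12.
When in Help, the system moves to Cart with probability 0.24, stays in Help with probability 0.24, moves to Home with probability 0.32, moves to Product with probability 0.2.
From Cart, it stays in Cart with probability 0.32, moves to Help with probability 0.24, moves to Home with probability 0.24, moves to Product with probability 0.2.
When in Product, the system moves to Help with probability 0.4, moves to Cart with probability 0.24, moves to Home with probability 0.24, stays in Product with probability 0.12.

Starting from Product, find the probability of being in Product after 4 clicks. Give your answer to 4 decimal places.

Propagate the distribution vector 4 clicks from Product.
After 0 clicks: (0.0000, 0.0000, 0.0000, 1.0000)
After 1 click: (0.2400, 0.4000, 0.2400, 0.1200)
After 2 clicks: (0.3392, 0.2304, 0.2496, 0.1808)
After 3 clicks: (0.3534, 0.2282, 0.2464, 0.1720)
After 4 clicks: (0.3572, 0.2251, 0.2456, 0.1721)
P(in Product after 4 clicks) = 0.1721

0.1721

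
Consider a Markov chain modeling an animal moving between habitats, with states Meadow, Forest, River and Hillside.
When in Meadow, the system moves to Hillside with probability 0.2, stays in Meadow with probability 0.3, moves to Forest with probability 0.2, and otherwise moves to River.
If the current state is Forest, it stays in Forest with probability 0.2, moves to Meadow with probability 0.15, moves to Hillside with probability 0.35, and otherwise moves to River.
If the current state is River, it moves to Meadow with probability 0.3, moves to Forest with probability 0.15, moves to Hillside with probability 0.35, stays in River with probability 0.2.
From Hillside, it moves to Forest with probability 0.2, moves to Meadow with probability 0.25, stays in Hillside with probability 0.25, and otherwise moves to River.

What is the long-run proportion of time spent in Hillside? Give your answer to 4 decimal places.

0.2830

Let the stationary distribution be π with π = πP and π_1 + π_2 + π_3 + π_4 = 1.
π_1 = 0.3·π_1 + 0.15·π_2 + 0.3·π_3 + 0.25·π_4
π_2 = 0.2·π_1 + 0.2·π_2 + 0.15·π_3 + 0.2·π_4
π_3 = 0.3·π_1 + 0.3·π_2 + 0.2·π_3 + 0.3·π_4
Solving with the normalization constraint gives π = (0.2579, 0.1864, 0.2727, 0.2830).
So the stationary probability of Hillside is 0.2830.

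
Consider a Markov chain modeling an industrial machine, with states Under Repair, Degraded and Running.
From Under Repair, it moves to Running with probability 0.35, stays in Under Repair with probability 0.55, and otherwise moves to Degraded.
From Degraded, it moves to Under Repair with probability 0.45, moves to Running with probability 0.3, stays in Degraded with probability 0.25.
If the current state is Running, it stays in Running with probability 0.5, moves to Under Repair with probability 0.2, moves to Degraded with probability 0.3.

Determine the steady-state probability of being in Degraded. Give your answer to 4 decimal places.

Let the stationary distribution be π with π = πP and π_1 + π_2 + π_3 = 1.
π_1 = 0.55·π_1 + 0.45·π_2 + 0.2·π_3
π_2 = 0.1·π_1 + 0.25·π_2 + 0.3·π_3
Solving with the normalization constraint gives π = (0.3891, 0.2116, 0.3993).
So the stationary probability of Degraded is 0.2116.

0.2116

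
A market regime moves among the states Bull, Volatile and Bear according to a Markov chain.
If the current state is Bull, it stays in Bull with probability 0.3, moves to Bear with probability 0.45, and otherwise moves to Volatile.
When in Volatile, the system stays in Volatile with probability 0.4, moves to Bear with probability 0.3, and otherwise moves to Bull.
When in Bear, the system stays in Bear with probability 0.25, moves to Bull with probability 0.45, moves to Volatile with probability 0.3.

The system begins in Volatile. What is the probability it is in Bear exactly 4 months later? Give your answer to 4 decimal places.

0.3357

Propagate the distribution vector 4 months from Volatile.
After 0 months: (0.0000, 1.0000, 0.0000)
After 1 month: (0.3000, 0.4000, 0.3000)
After 2 months: (0.3450, 0.3250, 0.3300)
After 3 months: (0.3495, 0.3153, 0.3353)
After 4 months: (0.3503, 0.3141, 0.3357)
P(in Bear after 4 months) = 0.3357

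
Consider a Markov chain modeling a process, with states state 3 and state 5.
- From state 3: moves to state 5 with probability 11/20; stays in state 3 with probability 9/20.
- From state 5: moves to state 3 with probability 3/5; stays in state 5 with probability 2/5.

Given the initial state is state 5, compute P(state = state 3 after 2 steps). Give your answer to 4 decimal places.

Sum over the intermediate state after 1 step:
P = P(state 5→state 3)·P(state 3→state 3) + P(state 5→state 5)·P(state 5→state 3)
  = 0.6×0.45 + 0.4×0.6
  = 0.2700 + 0.2400 = 0.5100

0.5100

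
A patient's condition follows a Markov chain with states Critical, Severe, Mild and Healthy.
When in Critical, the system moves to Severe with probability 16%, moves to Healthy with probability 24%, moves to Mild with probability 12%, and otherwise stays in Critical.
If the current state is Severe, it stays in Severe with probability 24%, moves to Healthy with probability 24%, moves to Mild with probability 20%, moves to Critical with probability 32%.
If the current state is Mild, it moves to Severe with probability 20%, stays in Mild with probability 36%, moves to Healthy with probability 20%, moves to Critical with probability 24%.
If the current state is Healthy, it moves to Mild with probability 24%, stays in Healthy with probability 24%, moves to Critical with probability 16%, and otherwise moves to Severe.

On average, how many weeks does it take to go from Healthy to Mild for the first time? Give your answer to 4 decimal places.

5.1688

Let t(s) be the expected number of weeks to first reach Mild from state s, with t(Mild) = 0. Conditioning on the first week:
t(Critical) = 1 + 0.48·t(Critical) + 0.16·t(Severe) + 0.24·t(Healthy)
t(Severe) = 1 + 0.32·t(Critical) + 0.24·t(Severe) + 0.24·t(Healthy)
t(Healthy) = 1 + 0.16·t(Critical) + 0.36·t(Severe) + 0.24·t(Healthy)
Solving: t(Critical) = 5.9921, t(Severe) = 5.4710, t(Healthy) = 5.1688.
Expected weeks from Healthy to Mild: 5.1688.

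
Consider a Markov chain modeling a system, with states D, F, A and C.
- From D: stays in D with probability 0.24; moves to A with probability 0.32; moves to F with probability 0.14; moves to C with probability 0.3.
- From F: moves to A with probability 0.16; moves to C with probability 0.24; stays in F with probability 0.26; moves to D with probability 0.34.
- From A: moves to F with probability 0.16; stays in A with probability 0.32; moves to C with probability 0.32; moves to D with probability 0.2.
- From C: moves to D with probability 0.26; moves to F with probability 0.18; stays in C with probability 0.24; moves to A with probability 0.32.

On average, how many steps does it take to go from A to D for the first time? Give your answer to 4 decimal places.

Let t(s) be the expected number of steps to first reach D from state s, with t(D) = 0. Conditioning on the first step:
t(F) = 1 + 0.26·t(F) + 0.16·t(A) + 0.24·t(C)
t(A) = 1 + 0.16·t(F) + 0.32·t(A) + 0.32·t(C)
t(C) = 1 + 0.18·t(F) + 0.32·t(A) + 0.24·t(C)
Solving: t(F) = 3.5003, t(A) = 4.1198, t(C) = 3.8795.
Expected steps from A to D: 4.1198.

4.1198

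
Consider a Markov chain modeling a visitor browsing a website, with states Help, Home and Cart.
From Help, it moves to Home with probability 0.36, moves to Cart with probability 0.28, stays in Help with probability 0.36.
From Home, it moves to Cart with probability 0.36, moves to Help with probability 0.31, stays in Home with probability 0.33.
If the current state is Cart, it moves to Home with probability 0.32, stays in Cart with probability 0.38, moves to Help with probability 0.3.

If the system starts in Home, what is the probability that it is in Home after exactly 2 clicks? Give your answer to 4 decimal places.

0.3357

Sum over the intermediate state after 1 click:
P = P(Home→Help)·P(Help→Home) + P(Home→Home)·P(Home→Home) + P(Home→Cart)·P(Cart→Home)
  = 0.31×0.36 + 0.33×0.33 + 0.36×0.32
  = 0.1116 + 0.1089 + 0.1152 = 0.3357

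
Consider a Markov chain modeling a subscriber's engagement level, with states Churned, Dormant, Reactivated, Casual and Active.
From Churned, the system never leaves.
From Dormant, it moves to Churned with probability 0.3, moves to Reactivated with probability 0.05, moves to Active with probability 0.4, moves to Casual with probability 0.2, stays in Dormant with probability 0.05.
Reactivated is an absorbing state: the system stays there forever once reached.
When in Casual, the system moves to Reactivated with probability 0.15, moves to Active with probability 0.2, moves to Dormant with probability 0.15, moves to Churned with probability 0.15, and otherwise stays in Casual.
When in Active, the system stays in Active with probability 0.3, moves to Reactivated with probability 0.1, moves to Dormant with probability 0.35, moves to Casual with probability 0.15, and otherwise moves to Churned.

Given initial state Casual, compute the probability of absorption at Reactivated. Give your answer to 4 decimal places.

Let h(s) be the probability of absorption at Reactivated starting from transient state s. Then h(Reactivated) = 1 and h(Churned) = 0. By first-step analysis:
h(Dormant) = 0.3·0 + 0.05·h(Dormant) + 0.05·1 + 0.2·h(Casual) + 0.4·h(Active)
h(Casual) = 0.15·0 + 0.15·h(Dormant) + 0.15·1 + 0.35·h(Casual) + 0.2·h(Active)
h(Active) = 0.1·0 + 0.35·h(Dormant) + 0.1·1 + 0.15·h(Casual) + 0.3·h(Active)
Solving: h(Dormant) = 0.3023, h(Casual) = 0.4186, h(Active) = 0.3837.
Starting from Casual, the probability is 0.4186.

0.4186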